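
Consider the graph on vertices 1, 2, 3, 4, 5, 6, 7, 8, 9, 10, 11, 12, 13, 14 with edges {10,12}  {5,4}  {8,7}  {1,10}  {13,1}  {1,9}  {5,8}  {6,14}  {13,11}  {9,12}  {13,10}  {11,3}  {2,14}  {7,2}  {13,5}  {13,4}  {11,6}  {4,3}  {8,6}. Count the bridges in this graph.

The edges on the cycle 13-1-9-12-10-13 are not bridges since each lies on that cycle.
Every edge lies on some cycle, so there are no bridges.

0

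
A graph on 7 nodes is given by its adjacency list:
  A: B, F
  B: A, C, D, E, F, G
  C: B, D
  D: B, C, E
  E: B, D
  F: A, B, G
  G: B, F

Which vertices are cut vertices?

B

Removing B increases the component count from 1 to 2, so B is a cut vertex.
By contrast removing E leaves 1 component; it is not a cut vertex. No other vertex is a cut vertex either.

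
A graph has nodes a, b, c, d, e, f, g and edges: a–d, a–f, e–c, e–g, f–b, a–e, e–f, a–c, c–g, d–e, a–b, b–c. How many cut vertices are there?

Removing b, for instance, still leaves 1 component. No single vertex removal increases the component count — the graph has no articulation points.

0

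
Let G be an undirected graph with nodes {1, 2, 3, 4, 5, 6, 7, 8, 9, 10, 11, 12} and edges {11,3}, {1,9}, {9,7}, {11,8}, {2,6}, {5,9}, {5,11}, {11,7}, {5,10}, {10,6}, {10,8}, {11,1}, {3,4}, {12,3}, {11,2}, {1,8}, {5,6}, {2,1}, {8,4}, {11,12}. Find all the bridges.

none

The edges on the cycle 11-12-3-11 are not bridges since each lies on that cycle.
Every edge lies on some cycle, so there are no bridges.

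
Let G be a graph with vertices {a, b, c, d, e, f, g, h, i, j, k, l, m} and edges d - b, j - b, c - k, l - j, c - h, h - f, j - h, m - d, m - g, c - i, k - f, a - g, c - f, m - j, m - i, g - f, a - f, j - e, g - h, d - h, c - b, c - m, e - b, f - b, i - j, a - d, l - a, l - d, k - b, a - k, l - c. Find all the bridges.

none

The edges on the cycle c-m-i-c are not bridges since each lies on that cycle.
Every edge lies on some cycle, so there are no bridges.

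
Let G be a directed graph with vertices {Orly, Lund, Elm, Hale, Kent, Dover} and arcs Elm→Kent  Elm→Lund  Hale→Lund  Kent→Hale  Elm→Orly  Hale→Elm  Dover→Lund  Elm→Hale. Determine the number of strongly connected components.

4

{Elm, Hale, Kent} are all mutually reachable — one SCC of size 3.
{Dover} is an SCC by itself.
{Lund} is an SCC by itself.
{Orly} is an SCC by itself.
That gives 4 strongly connected components.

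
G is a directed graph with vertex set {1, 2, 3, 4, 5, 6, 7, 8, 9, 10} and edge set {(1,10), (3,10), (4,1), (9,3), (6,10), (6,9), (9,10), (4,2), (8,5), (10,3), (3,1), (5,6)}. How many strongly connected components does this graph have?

8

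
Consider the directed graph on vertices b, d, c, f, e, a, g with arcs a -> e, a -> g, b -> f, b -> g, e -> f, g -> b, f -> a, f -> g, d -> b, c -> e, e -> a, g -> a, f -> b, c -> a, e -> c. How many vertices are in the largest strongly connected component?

6

{a, b, c, e, f, g} are all mutually reachable — one SCC of size 6.
{d} is an SCC by itself.
The largest has 6 vertices.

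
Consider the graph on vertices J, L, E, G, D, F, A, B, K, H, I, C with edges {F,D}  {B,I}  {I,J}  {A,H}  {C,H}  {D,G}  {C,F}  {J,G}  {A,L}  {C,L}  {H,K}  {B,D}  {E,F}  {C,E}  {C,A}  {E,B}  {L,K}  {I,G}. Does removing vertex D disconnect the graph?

No

Deleting D leaves 1 component (was 1) (its neighbors B, F, G remain connected to each other), so D is not a cut vertex.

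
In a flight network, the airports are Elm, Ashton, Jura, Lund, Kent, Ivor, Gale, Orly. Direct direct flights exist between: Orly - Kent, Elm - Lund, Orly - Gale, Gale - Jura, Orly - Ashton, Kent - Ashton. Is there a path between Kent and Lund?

No

The component containing Kent is {Gale, Jura, Kent, Orly, Ashton}, and Lund is not in it.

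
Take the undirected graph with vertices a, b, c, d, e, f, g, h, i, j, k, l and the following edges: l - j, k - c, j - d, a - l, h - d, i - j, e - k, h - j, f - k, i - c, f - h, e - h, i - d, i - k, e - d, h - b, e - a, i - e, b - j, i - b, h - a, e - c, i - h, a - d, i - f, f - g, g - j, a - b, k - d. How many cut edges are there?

The edges on the cycle i-e-c-k-i are not bridges since each lies on that cycle.
Every edge lies on some cycle, so there are no bridges.

0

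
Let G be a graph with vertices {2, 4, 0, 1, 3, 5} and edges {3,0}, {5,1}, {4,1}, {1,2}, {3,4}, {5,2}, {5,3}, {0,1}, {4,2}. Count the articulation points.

0

Removing 3, for instance, still leaves 1 component. No single vertex removal increases the component count — the graph has no articulation points.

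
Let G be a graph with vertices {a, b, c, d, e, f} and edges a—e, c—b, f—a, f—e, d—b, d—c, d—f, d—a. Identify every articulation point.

Removing d increases the component count from 1 to 2, so d is a cut vertex.
By contrast removing f leaves 1 component; it is not a cut vertex. No other vertex is a cut vertex either.

d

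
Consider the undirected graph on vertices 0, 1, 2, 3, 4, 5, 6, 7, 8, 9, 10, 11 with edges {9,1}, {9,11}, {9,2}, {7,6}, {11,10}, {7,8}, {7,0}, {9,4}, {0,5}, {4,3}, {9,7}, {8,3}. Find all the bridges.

0-5, 0-7, 1-9, 10-11, 11-9, 2-9, 6-7

The edges on the cycle 9-7-8-3-4-9 are not bridges since each lies on that cycle.
But removing 6—7 disconnects 6 from 7; removing 7—0 disconnects 7 from 0; removing 5—0 disconnects 5 from 0; removing 9—2 disconnects 9 from 2 — these are bridges.
In total 7 edges are bridges.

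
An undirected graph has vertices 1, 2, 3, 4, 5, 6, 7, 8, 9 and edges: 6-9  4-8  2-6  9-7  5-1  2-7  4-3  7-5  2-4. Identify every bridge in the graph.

1-5, 2-4, 3-4, 4-8, 5-7

The edges on the cycle 2-6-9-7-2 are not bridges since each lies on that cycle.
But removing 4-8 disconnects 4 from 8; removing 2-4 disconnects 2 from 4; removing 7-5 disconnects 7 from 5; removing 1-5 disconnects 1 from 5 — these are bridges.
In total 5 edges are bridges.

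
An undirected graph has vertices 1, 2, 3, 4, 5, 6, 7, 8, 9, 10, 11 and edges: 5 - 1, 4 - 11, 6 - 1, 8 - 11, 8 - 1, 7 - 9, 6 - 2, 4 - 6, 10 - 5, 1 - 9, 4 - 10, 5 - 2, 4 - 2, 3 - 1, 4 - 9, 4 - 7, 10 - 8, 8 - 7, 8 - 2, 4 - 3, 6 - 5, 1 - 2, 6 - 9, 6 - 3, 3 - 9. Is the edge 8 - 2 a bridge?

No

After removing 8 - 2, the path 8-1-2 still connects them, so the edge is not a bridge.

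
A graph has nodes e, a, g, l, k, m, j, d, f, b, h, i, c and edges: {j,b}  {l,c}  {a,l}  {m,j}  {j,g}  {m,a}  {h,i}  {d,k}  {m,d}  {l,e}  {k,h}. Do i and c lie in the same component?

Yes

From i we can reach a, b, c, d, e, g, h, i, j, k, l, m, which includes c.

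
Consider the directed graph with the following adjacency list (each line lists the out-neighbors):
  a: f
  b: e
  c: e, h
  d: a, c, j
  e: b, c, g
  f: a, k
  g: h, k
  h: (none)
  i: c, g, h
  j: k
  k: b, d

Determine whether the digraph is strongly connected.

No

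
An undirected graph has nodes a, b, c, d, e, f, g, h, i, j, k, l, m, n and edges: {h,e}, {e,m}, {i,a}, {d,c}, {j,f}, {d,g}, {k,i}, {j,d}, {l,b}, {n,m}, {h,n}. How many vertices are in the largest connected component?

5

Starting from b we can reach b, l. That is one component of size 2.
Starting from a we can reach a, i, k. That is one component of size 3.
Starting from e we can reach e, h, m, n. That is one component of size 4.
Starting from c we can reach c, d, f, g, j. That is one component of size 5.
The largest has 5 vertices.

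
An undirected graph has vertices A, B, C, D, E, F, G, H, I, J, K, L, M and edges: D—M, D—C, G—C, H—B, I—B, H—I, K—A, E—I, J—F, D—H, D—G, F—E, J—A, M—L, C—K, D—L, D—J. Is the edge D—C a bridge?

After removing D—C, the path D-G-C still connects them, so the edge is not a bridge.

No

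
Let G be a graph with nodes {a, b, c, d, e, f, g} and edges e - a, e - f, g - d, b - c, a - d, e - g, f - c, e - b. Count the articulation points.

1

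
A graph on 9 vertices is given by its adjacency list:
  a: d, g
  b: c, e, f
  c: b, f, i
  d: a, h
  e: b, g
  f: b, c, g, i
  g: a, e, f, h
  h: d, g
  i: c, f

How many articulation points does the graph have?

Removing g increases the component count from 1 to 2, so g is a cut vertex.
By contrast removing e leaves 1 component; it is not a cut vertex. No other vertex is a cut vertex either.

1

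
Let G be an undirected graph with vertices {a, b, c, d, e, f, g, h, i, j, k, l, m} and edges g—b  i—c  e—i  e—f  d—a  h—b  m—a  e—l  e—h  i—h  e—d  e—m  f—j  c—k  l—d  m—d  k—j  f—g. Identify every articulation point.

e

Removing e increases the component count from 1 to 2, so e is a cut vertex.
By contrast removing m leaves 1 component; it is not a cut vertex. No other vertex is a cut vertex either.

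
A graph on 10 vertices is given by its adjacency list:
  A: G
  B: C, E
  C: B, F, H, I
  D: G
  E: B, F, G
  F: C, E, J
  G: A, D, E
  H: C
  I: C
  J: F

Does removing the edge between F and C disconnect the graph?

No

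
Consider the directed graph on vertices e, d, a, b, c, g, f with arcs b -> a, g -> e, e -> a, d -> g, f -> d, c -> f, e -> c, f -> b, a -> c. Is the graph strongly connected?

Yes

From d we can reach every vertex (a, b, c, d, e, f, g), and every vertex can reach d (a, b, c, d, e, f, g). So the whole graph is one strongly connected component.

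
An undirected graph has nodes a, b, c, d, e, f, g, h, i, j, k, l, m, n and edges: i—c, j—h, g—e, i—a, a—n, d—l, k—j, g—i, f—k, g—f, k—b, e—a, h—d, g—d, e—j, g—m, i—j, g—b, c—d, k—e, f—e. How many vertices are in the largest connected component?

14

Starting from a we can reach a, b, c, d, e, f, g, h, i, j, k, l, m, n. That is one component of size 14.
The largest has 14 vertices.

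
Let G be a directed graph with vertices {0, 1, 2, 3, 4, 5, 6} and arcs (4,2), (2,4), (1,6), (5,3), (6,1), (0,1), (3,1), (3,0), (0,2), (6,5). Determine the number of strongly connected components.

{0, 1, 3, 5, 6} are all mutually reachable — one SCC of size 5.
{2, 4} are all mutually reachable — one SCC of size 2.
That gives 2 strongly connected components.

2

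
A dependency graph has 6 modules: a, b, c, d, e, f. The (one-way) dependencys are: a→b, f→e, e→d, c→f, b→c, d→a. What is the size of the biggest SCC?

{a, b, c, d, e, f} are all mutually reachable — one SCC of size 6.
The largest has 6 vertices.

6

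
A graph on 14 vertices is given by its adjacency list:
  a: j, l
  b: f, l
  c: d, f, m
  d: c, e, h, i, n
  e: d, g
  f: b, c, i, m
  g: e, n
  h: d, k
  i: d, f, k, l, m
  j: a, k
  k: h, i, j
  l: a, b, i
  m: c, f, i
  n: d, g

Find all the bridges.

The edges on the cycle d-e-g-n-d are not bridges since each lies on that cycle.
Every edge lies on some cycle, so there are no bridges.

none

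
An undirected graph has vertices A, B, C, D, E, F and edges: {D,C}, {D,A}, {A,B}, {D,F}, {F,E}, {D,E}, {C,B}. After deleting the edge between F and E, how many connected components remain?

1

F and E are still connected via F-D-E, so the component count stays at 1.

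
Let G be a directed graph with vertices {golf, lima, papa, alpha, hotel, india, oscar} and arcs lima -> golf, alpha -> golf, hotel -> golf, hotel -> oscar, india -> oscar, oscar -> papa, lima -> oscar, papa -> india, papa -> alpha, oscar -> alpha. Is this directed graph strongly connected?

No

There is no directed path from hotel to lima, so the graph is not strongly connected.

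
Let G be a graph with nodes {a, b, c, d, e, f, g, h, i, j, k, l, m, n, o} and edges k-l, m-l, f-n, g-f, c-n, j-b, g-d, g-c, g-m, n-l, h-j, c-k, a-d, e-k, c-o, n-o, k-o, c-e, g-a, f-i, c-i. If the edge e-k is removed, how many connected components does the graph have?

2

e and k are still connected via e-c-k, so the component count stays at 2.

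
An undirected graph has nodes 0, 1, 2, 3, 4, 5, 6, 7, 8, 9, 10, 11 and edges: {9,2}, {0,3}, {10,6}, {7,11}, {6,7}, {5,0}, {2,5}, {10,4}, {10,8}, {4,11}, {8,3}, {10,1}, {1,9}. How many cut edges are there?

0

The edges on the cycle 10-1-9-2-5-0-3-8-10 are not bridges since each lies on that cycle.
Every edge lies on some cycle, so there are no bridges.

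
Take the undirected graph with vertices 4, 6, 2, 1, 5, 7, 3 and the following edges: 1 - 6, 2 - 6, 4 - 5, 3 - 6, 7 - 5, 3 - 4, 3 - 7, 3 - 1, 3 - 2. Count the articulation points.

1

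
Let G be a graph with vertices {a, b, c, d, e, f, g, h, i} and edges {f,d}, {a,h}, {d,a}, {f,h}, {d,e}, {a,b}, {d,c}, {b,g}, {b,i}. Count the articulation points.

3

Removing a increases the component count from 1 to 2, so a is a cut vertex.
Removing b increases the component count from 1 to 3, so b is a cut vertex.
Removing d increases the component count from 1 to 3, so d is a cut vertex.
By contrast removing e leaves 1 component; it is not a cut vertex. No other vertex is a cut vertex either.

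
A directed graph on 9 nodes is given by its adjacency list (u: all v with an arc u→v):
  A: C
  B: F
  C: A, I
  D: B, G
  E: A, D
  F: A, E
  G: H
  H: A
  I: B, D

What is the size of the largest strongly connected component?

{A, B, C, D, E, F, G, H, I} are all mutually reachable — one SCC of size 9.
The largest has 9 vertices.

9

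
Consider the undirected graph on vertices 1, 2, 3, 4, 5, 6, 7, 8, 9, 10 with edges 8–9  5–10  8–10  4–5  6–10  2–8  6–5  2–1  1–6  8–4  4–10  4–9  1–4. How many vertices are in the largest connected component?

7 is isolated — a component by itself.
3 is isolated — a component by itself.
Starting from 1 we can reach 1, 2, 4, 5, 6, 8, 9, 10. That is one component of size 8.
The largest has 8 vertices.

8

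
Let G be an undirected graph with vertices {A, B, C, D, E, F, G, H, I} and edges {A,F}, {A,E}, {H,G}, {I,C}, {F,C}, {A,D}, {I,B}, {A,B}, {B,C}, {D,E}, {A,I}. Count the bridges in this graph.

The edges on the cycle A-D-E-A are not bridges since each lies on that cycle.
But removing G–H disconnects G from H — this is a bridge.

1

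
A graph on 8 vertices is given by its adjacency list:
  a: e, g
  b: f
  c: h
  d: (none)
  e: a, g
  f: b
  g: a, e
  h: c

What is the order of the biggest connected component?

3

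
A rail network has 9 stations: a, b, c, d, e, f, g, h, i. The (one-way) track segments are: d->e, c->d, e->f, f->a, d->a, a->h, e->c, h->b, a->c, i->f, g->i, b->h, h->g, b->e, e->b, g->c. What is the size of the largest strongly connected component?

{a, b, c, d, e, f, g, h, i} are all mutually reachable — one SCC of size 9.
The largest has 9 vertices.

9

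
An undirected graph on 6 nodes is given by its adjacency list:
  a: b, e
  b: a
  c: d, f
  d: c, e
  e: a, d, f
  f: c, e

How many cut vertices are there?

Removing a increases the component count from 1 to 2, so a is a cut vertex.
Removing e increases the component count from 1 to 2, so e is a cut vertex.
By contrast removing b leaves 1 component; it is not a cut vertex. No other vertex is a cut vertex either.

2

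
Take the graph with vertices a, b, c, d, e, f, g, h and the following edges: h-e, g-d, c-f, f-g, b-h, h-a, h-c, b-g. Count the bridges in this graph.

The edges on the cycle b-h-c-f-g-b are not bridges since each lies on that cycle.
But removing g-d disconnects g from d; removing h-a disconnects h from a; removing h-e disconnects h from e — these are bridges.
That makes 3 bridges.

3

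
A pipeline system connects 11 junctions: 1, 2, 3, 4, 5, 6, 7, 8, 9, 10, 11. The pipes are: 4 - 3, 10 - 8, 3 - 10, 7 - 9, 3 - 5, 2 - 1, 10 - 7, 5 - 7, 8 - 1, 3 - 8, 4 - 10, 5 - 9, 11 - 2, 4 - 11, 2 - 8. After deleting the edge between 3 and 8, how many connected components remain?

3 and 8 are still connected via 3-10-8, so the component count stays at 2.

2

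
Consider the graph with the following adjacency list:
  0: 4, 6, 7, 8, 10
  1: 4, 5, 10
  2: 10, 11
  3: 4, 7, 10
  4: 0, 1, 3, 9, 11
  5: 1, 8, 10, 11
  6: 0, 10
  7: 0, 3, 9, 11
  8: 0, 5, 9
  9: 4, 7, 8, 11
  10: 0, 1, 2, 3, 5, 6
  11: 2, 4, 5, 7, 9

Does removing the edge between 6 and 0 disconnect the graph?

No

After removing 6-0, the path 6-10-0 still connects them, so the edge is not a bridge.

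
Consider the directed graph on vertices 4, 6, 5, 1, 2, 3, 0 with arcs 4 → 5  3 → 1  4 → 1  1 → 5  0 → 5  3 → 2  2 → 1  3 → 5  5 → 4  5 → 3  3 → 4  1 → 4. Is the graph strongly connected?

No

There is no directed path from 5 to 6, so the graph is not strongly connected.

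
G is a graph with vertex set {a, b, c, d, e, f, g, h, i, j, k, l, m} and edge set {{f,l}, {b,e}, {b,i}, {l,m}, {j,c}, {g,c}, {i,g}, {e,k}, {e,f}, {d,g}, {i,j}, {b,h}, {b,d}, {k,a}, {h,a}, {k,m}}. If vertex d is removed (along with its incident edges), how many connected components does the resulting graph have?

1

With d gone, the remaining components are: {a, b, c, e, f, g, h, i, j, k, l, m}.
That is 1 component.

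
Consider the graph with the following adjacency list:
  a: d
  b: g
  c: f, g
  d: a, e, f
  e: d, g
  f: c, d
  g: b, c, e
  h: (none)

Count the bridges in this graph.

2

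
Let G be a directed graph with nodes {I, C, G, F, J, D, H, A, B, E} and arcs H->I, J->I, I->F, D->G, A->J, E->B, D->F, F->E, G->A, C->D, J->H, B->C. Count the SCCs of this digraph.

{A, B, C, D, E, F, G, H, I, J} are all mutually reachable — one SCC of size 10.
That gives 1 strongly connected component.

1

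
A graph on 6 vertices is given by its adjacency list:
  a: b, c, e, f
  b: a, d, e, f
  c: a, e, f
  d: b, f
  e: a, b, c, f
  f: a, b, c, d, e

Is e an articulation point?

No

Deleting e leaves 1 component (was 1) (its neighbors a, b, c, f remain connected to each other), so e is not a cut vertex.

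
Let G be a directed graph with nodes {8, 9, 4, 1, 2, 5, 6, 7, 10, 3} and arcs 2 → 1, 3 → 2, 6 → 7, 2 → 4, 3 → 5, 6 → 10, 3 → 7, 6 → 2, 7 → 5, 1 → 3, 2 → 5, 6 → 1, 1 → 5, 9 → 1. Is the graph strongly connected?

No

There is no directed path from 2 to 9, so the graph is not strongly connected.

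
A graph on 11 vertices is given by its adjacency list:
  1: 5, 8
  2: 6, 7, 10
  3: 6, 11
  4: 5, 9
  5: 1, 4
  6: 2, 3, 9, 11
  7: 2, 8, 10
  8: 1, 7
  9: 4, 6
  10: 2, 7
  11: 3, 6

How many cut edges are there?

0

The edges on the cycle 6-3-11-6 are not bridges since each lies on that cycle.
Every edge lies on some cycle, so there are no bridges.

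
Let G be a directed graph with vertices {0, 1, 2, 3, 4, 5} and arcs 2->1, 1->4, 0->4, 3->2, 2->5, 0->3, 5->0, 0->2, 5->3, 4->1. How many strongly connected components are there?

{0, 2, 3, 5} are all mutually reachable — one SCC of size 4.
{1, 4} are all mutually reachable — one SCC of size 2.
That gives 2 strongly connected components.

2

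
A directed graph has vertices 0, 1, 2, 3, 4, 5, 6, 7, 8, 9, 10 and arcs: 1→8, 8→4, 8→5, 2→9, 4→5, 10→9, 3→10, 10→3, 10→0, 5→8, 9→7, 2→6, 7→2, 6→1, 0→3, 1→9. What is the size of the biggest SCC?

{1, 2, 6, 7, 9} are all mutually reachable — one SCC of size 5.
{4, 5, 8} are all mutually reachable — one SCC of size 3.
{0, 3, 10} are all mutually reachable — one SCC of size 3.
The largest has 5 vertices.

5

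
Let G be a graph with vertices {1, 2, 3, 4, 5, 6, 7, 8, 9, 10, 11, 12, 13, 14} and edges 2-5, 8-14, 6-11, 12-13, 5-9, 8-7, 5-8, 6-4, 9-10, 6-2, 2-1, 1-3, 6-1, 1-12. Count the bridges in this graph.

The edges on the cycle 6-2-1-6 are not bridges since each lies on that cycle.
But removing 5-9 disconnects 5 from 9; removing 8-5 disconnects 8 from 5; removing 13-12 disconnects 13 from 12; removing 1-3 disconnects 1 from 3 — these are bridges.
In total 11 edges are bridges.

11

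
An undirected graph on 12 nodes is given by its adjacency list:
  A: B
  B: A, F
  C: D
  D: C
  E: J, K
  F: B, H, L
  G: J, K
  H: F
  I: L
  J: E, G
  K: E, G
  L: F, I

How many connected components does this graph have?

Starting from C we can reach C, D. That is one component of size 2.
Starting from E we can reach E, G, J, K. That is one component of size 4.
Starting from A we can reach A, B, F, H, I, L. That is one component of size 6.
Total: 3 components.

3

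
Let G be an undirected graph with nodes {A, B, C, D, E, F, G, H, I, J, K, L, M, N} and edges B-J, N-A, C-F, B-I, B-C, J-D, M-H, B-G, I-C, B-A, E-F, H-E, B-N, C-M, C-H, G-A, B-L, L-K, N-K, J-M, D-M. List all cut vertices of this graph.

Removing B increases the component count from 1 to 2, so B is a cut vertex.
By contrast removing N leaves 1 component; it is not a cut vertex. No other vertex is a cut vertex either.

B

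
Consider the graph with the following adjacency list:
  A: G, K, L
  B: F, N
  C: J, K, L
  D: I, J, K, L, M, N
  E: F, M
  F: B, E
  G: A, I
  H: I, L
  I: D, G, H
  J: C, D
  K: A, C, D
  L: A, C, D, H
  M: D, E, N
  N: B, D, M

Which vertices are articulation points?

D

Removing D increases the component count from 1 to 2, so D is a cut vertex.
By contrast removing M leaves 1 component; it is not a cut vertex. No other vertex is a cut vertex either.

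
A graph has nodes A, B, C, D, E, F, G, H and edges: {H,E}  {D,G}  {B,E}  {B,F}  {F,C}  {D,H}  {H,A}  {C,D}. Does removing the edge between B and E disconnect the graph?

After removing B–E, the path B-F-C-D-H-E still connects them, so the edge is not a bridge.

No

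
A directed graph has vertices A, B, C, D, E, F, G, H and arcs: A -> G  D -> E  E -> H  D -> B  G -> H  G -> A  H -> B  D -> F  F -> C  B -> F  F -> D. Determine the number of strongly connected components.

{B, D, E, F, H} are all mutually reachable — one SCC of size 5.
{A, G} are all mutually reachable — one SCC of size 2.
{C} is an SCC by itself.
That gives 3 strongly connected components.

3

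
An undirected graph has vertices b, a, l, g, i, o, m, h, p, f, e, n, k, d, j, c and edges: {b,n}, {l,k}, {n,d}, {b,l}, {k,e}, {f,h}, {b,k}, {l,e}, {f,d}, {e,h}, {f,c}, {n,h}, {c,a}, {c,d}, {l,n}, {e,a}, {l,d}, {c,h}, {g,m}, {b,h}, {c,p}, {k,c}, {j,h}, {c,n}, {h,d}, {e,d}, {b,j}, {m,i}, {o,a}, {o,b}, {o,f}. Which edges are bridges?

c-p, g-m, i-m

The edges on the cycle k-c-a-e-k are not bridges since each lies on that cycle.
But removing g–m disconnects g from m; removing m–i disconnects m from i; removing p–c disconnects p from c — these are bridges.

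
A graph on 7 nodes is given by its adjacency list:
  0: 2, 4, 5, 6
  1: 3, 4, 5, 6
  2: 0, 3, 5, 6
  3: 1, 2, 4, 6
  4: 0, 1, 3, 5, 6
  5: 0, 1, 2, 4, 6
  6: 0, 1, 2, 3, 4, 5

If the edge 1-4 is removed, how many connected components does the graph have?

1

1 and 4 are still connected via 1-3-4, so the component count stays at 1.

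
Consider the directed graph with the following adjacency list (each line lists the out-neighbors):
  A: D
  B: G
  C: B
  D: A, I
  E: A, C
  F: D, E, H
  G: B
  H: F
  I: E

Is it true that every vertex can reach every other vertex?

No

There is no directed path from I to H, so the graph is not strongly connected.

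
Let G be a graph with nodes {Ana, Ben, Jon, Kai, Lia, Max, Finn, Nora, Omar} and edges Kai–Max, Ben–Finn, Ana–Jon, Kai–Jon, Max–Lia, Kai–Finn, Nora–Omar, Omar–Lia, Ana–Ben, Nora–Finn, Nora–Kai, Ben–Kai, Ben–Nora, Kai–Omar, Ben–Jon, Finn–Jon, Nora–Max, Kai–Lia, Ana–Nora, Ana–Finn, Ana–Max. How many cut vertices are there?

Removing Kai, for instance, still leaves 1 component. No single vertex removal increases the component count — the graph has no articulation points.

0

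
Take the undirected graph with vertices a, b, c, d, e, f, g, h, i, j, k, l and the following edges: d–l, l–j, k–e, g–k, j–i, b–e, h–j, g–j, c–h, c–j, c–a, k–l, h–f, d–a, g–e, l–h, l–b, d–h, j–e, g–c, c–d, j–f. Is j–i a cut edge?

Removing j–i leaves no path between j and i: the component count goes from 1 to 2. So it is a bridge.

Yes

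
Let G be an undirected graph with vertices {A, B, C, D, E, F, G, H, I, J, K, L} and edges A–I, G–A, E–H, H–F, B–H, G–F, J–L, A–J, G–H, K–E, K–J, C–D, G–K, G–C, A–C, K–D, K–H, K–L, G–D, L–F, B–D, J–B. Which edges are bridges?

The edges on the cycle G-K-E-H-B-J-A-G are not bridges since each lies on that cycle.
But removing I–A disconnects I from A — this is a bridge.

A-I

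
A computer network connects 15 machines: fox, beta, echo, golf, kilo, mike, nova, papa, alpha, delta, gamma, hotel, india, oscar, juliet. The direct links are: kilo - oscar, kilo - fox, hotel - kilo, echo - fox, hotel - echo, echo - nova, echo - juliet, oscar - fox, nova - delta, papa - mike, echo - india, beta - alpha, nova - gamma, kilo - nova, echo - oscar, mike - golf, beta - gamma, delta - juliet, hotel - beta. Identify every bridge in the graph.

alpha-beta, echo-india, golf-mike, mike-papa

The edges on the cycle hotel-echo-oscar-fox-kilo-hotel are not bridges since each lies on that cycle.
But removing india - echo disconnects india from echo; removing papa - mike disconnects papa from mike; removing beta - alpha disconnects beta from alpha; removing mike - golf disconnects mike from golf — these are bridges.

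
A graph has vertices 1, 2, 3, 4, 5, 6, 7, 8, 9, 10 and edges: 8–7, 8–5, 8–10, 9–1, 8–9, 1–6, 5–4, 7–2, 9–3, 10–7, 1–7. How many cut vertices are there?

5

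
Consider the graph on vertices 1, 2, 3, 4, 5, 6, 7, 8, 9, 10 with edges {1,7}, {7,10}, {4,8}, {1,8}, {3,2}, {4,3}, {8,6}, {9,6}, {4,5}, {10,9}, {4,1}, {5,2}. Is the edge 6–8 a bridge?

No

After removing 6–8, the path 6-9-10-7-1-8 still connects them, so the edge is not a bridge.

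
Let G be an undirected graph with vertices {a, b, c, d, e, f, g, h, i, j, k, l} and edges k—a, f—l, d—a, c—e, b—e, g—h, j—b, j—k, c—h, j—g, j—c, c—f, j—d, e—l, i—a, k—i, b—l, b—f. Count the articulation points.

1

Removing j increases the component count from 1 to 2, so j is a cut vertex.
By contrast removing i leaves 1 component; it is not a cut vertex. No other vertex is a cut vertex either.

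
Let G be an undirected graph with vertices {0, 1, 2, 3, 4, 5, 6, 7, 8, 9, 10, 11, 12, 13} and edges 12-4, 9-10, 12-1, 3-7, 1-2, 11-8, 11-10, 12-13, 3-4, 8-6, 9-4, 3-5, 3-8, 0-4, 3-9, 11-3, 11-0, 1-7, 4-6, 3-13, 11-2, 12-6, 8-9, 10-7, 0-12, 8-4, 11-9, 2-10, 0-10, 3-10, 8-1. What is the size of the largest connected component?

14

Starting from 0 we can reach 0, 1, 2, 3, 4, 5, 6, 7, 8, 9, 10, 11, 12, 13. That is one component of size 14.
The largest has 14 vertices.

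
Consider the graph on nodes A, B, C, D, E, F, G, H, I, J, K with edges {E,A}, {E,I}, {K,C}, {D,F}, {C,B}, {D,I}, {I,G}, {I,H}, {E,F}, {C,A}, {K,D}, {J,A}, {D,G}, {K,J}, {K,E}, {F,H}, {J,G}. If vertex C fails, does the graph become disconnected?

Yes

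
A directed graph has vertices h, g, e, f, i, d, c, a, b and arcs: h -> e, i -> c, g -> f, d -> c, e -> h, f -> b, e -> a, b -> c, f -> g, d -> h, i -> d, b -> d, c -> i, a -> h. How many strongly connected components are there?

4

{c, d, i} are all mutually reachable — one SCC of size 3.
{a, e, h} are all mutually reachable — one SCC of size 3.
{f, g} are all mutually reachable — one SCC of size 2.
{b} is an SCC by itself.
That gives 4 strongly connected components.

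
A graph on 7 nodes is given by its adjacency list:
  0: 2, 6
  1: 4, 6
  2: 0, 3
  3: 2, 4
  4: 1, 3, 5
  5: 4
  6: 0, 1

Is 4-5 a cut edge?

Yes

Removing 4-5 leaves no path between 4 and 5: the component count goes from 1 to 2. So it is a bridge.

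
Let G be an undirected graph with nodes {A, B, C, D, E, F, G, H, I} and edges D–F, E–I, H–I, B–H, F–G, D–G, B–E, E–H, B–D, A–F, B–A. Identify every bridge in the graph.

The edges on the cycle B-A-F-G-D-B are not bridges since each lies on that cycle.
Every edge lies on some cycle, so there are no bridges.

none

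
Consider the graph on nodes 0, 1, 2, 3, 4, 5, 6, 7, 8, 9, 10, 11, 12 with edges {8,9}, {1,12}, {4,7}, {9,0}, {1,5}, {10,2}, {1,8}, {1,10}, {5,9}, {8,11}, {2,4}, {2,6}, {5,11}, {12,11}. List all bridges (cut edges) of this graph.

The edges on the cycle 1-12-11-5-1 are not bridges since each lies on that cycle.
But removing 6—2 disconnects 6 from 2; removing 10—2 disconnects 10 from 2; removing 4—2 disconnects 4 from 2; removing 10—1 disconnects 10 from 1 — these are bridges.
In total 6 edges are bridges.

0-9, 1-10, 10-2, 2-4, 2-6, 4-7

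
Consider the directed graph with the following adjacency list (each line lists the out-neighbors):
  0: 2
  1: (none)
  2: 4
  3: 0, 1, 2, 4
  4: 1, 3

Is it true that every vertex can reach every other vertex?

There is no directed path from 1 to 2, so the graph is not strongly connected.

No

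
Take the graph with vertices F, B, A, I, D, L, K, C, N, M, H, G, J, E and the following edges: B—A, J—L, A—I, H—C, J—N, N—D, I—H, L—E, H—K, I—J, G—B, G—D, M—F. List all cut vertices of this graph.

H, I, J, L

Removing H increases the component count from 2 to 4, so H is a cut vertex.
Removing I increases the component count from 2 to 3, so I is a cut vertex.
Removing J increases the component count from 2 to 3, so J is a cut vertex.
Likewise L is a cut vertex.
By contrast removing K leaves 2 components; it is not a cut vertex. No other vertex is a cut vertex either.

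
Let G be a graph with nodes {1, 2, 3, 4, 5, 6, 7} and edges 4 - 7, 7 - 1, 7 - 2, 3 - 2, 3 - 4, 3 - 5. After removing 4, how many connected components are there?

With 4 gone, the remaining components are: {6}; {1, 2, 3, 5, 7}.
That is 2 components.

2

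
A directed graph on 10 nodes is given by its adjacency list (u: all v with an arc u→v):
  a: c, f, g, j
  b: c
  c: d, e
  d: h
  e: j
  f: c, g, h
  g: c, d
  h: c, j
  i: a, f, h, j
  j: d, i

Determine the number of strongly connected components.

2

{a, c, d, e, f, g, h, i, j} are all mutually reachable — one SCC of size 9.
{b} is an SCC by itself.
That gives 2 strongly connected components.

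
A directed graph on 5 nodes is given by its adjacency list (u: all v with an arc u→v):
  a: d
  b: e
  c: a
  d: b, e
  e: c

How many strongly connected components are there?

{a, b, c, d, e} are all mutually reachable — one SCC of size 5.
That gives 1 strongly connected component.

1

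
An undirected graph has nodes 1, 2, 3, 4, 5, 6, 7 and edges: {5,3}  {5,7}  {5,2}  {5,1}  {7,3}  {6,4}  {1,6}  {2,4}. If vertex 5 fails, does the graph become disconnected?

Deleting 5 raises the number of components from 1 to 2, so 5 is a cut vertex.

Yes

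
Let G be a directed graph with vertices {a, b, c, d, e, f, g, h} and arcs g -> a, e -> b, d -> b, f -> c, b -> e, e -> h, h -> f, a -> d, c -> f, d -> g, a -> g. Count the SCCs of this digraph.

4

{a, d, g} are all mutually reachable — one SCC of size 3.
{c, f} are all mutually reachable — one SCC of size 2.
{b, e} are all mutually reachable — one SCC of size 2.
{h} is an SCC by itself.
That gives 4 strongly connected components.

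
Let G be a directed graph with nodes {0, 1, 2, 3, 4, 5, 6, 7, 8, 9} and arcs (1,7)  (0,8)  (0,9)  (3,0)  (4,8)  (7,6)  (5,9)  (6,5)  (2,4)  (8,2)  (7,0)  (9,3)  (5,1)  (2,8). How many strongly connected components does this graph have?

{1, 5, 6, 7} are all mutually reachable — one SCC of size 4.
{2, 4, 8} are all mutually reachable — one SCC of size 3.
{0, 3, 9} are all mutually reachable — one SCC of size 3.
That gives 3 strongly connected components.

3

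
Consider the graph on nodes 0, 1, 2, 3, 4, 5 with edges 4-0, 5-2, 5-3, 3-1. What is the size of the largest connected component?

Starting from 0 we can reach 0, 4. That is one component of size 2.
Starting from 1 we can reach 1, 2, 3, 5. That is one component of size 4.
The largest has 4 vertices.

4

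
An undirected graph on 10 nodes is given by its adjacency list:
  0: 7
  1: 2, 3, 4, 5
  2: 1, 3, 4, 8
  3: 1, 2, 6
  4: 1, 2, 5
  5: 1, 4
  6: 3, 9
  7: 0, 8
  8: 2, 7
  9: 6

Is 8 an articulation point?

Yes

Deleting 8 raises the number of components from 1 to 2, so 8 is a cut vertex.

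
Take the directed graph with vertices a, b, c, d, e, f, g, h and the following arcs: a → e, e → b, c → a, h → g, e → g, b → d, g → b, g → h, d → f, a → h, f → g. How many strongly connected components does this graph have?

{b, d, f, g, h} are all mutually reachable — one SCC of size 5.
{c} is an SCC by itself.
{e} is an SCC by itself.
{a} is an SCC by itself.
That gives 4 strongly connected components.

4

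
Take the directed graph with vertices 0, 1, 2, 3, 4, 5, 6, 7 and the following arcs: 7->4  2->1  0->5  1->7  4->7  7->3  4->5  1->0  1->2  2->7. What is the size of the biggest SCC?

2

{1, 2} are all mutually reachable — one SCC of size 2.
{4, 7} are all mutually reachable — one SCC of size 2.
{5} is an SCC by itself.
{0} is an SCC by itself.
{3} is an SCC by itself.
(and 1 more singleton SCC)
The largest has 2 vertices.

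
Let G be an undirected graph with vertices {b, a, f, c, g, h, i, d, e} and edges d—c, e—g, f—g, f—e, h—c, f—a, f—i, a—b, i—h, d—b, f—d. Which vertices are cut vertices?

Removing f increases the component count from 1 to 2, so f is a cut vertex.
By contrast removing d leaves 1 component; it is not a cut vertex. No other vertex is a cut vertex either.

f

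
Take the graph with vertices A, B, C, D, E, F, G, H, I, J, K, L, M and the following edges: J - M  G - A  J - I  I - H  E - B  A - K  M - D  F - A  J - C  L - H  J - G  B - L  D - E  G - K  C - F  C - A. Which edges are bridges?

The edges on the cycle J-M-D-E-B-L-H-I-J are not bridges since each lies on that cycle.
Every edge lies on some cycle, so there are no bridges.

none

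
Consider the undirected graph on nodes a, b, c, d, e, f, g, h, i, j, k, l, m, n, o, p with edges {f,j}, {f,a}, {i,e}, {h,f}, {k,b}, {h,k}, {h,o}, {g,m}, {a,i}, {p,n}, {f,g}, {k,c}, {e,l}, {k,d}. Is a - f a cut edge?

Removing a - f leaves no path between a and f: the component count goes from 2 to 3. So it is a bridge.

Yes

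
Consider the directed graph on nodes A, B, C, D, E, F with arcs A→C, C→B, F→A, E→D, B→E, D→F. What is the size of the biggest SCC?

6

{A, B, C, D, E, F} are all mutually reachable — one SCC of size 6.
The largest has 6 vertices.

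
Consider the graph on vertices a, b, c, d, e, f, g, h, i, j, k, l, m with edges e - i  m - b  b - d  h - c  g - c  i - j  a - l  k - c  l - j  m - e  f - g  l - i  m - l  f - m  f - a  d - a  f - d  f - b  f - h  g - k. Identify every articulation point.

f

Removing f increases the component count from 1 to 2, so f is a cut vertex.
By contrast removing a leaves 1 component; it is not a cut vertex. No other vertex is a cut vertex either.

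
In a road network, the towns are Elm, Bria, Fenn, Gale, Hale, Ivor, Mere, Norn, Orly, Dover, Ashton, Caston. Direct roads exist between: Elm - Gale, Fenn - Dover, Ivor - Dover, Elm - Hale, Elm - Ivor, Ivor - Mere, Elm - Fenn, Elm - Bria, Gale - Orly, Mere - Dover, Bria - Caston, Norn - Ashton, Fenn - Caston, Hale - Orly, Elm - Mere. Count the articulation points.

1

Removing Elm increases the component count from 2 to 3, so Elm is a cut vertex.
By contrast removing Orly leaves 2 components; it is not a cut vertex. No other vertex is a cut vertex either.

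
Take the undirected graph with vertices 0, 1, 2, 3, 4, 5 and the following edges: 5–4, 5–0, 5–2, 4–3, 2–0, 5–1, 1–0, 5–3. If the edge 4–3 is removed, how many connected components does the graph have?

1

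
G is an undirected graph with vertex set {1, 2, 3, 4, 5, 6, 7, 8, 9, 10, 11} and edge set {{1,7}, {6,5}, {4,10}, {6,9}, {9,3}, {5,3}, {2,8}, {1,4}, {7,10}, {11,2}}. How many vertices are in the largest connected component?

4

Starting from 2 we can reach 2, 8, 11. That is one component of size 3.
Starting from 3 we can reach 3, 5, 6, 9. That is one component of size 4.
Starting from 1 we can reach 1, 4, 7, 10. That is one component of size 4.
The largest has 4 vertices.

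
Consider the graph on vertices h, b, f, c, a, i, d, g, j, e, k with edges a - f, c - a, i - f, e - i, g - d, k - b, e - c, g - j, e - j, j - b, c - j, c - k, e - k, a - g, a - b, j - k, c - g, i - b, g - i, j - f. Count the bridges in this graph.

The edges on the cycle c-a-b-k-j-g-c are not bridges since each lies on that cycle.
But removing d - g disconnects d from g — this is a bridge.

1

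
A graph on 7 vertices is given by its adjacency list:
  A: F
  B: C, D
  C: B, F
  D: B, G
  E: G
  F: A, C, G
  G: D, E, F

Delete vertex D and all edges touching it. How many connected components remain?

1

With D gone, the remaining components are: {A, B, C, E, F, G}.
That is 1 component.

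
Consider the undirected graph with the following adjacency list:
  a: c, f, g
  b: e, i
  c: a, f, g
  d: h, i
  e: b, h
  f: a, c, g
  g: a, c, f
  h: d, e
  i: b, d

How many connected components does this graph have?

Starting from a we can reach a, c, f, g. That is one component of size 4.
Starting from b we can reach b, d, e, h, i. That is one component of size 5.
Total: 2 components.

2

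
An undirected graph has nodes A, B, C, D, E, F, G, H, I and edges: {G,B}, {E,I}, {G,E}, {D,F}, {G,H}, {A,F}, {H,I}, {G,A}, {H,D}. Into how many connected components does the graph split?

2

C is isolated — a component by itself.
Starting from A we can reach A, B, D, E, F, G, H, I. That is one component of size 8.
Total: 2 components.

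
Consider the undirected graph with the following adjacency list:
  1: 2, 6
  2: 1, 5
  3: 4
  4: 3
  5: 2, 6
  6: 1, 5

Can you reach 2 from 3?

No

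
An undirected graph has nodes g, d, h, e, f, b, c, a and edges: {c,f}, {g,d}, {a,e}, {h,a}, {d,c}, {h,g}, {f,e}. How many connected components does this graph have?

2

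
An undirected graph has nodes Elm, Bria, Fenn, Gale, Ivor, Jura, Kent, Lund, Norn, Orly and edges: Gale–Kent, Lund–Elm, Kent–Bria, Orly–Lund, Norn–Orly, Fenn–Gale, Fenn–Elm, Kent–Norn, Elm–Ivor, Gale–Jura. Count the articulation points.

Removing Elm increases the component count from 1 to 2, so Elm is a cut vertex.
Removing Gale increases the component count from 1 to 2, so Gale is a cut vertex.
Removing Kent increases the component count from 1 to 2, so Kent is a cut vertex.
By contrast removing Ivor leaves 1 component; it is not a cut vertex. No other vertex is a cut vertex either.

3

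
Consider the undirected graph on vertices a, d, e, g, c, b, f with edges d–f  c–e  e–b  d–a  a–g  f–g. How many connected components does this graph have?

Starting from b we can reach b, c, e. That is one component of size 3.
Starting from a we can reach a, d, f, g. That is one component of size 4.
Total: 2 components.

2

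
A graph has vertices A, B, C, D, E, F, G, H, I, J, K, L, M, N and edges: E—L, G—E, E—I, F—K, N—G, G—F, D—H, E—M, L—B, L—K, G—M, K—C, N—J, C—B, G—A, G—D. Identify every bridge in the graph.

The edges on the cycle G-E-M-G are not bridges since each lies on that cycle.
But removing D—H disconnects D from H; removing A—G disconnects A from G; removing G—N disconnects G from N; removing D—G disconnects D from G — these are bridges.
In total 6 edges are bridges.

A-G, D-G, D-H, E-I, G-N, J-N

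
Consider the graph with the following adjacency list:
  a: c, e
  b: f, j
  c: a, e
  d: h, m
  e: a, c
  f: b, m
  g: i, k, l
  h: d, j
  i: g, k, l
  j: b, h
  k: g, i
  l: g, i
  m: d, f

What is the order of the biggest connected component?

6

Starting from a we can reach a, c, e. That is one component of size 3.
Starting from g we can reach g, i, k, l. That is one component of size 4.
Starting from b we can reach b, d, f, h, j, m. That is one component of size 6.
The largest has 6 vertices.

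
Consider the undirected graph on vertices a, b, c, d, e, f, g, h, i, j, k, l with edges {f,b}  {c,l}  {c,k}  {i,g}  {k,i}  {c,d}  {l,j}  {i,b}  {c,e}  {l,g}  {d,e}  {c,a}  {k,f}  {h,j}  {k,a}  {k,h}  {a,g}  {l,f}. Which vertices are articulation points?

c

Removing c increases the component count from 1 to 2, so c is a cut vertex.
By contrast removing e leaves 1 component; it is not a cut vertex. No other vertex is a cut vertex either.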